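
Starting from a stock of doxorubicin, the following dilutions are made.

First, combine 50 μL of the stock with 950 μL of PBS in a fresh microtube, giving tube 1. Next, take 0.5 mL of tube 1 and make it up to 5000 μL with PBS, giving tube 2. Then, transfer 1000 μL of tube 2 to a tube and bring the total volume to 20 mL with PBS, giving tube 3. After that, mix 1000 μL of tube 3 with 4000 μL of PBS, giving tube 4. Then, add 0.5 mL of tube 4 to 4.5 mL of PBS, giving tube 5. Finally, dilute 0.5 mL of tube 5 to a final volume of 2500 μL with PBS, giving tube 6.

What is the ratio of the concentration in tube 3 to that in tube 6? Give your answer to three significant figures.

Step 1: 50 μL + 950 μL = 1000 μL total → factor 1000/50 = 20
Step 2: 0.5 mL brought to 5000 μL → factor 5/0.5 = 10
Step 3: 1000 μL brought to 20 mL → factor 20000/1000 = 20
Step 4: 1000 μL + 4000 μL = 5000 μL total → factor 5000/1000 = 5
Step 5: 0.5 mL + 4.5 mL = 5 mL total → factor 5/0.5 = 10
Step 6: 0.5 mL brought to 2500 μL → factor 2.5/0.5 = 5
Dilution factor to tube 3 = 4000; to tube 6 = 1 × 10^6
[tube 3]/[tube 6] = (factor to tube 6)/(factor to tube 3) = 1 × 10^6/4000 = 250

250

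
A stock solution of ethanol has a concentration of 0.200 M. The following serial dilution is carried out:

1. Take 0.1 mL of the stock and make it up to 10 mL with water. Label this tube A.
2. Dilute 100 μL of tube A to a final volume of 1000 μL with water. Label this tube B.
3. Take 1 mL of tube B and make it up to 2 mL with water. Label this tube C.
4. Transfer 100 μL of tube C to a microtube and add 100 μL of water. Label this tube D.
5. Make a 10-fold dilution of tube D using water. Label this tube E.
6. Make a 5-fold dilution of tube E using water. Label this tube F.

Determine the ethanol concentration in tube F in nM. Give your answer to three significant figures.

1.00 × 10^3 nM

Step 1: 0.1 mL brought to 10 mL → factor 10/0.1 = 100
Step 2: 100 μL brought to 1000 μL → factor 1000/100 = 10
Step 3: 1 mL brought to 2 mL → factor 2/1 = 2
Step 4: 100 μL + 100 μL = 200 μL total → factor 200/100 = 2
Step 5: 10-fold → factor 10
Step 6: 5-fold → factor 5
Overall dilution factor = 100 × 10 × 2 × 2 × 10 × 5 = 2 × 10^5
Final = 0.200 M / 2 × 10^5 = 1.000 × 10^-6 M = 1.00 × 10^3 nM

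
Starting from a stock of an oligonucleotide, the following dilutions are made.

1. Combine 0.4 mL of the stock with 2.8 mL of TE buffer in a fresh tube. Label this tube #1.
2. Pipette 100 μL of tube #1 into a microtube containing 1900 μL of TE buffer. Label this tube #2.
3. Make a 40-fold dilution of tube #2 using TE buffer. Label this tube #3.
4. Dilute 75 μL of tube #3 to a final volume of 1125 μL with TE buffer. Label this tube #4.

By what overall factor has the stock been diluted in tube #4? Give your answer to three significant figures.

9.60 × 10^4

Step 1: 0.4 mL + 2.8 mL = 3.2 mL total → factor 3.2/0.4 = 8
Step 2: 100 μL + 1900 μL = 2000 μL total → factor 2000/100 = 20
Step 3: 40-fold → factor 40
Step 4: 75 μL brought to 1125 μL → factor 1125/75 = 15
Overall dilution factor = 8 × 20 × 40 × 15 = 96000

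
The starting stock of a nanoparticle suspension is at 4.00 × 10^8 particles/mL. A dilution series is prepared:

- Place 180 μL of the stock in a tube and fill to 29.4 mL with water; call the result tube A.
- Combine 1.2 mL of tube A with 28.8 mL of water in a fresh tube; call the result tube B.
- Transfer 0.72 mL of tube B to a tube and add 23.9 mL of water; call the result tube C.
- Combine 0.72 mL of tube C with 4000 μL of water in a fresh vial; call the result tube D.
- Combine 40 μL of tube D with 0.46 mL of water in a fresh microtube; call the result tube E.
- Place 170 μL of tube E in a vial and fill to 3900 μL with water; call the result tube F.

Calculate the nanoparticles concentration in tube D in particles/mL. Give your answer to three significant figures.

Step 1: 180 μL brought to 29.4 mL → factor 29400/180 = 163.33
Step 2: 1.2 mL + 28.8 mL = 30 mL total → factor 30/1.2 = 25
Step 3: 0.72 mL + 23.9 mL = 24.62 mL total → factor 24.62/0.72 = 34.194
Step 4: 0.72 mL + 4000 μL = 4.72 mL total → factor 4.72/0.72 = 6.5556
Dilution factor through tube D = 163.33 × 25 × 34.194 × 6.5556 = 9.1533 × 10^5
[tube D] = 4.00 × 10^8 particles/mL / 9.1533 × 10^5 = 437 particles/mL

437 particles/mL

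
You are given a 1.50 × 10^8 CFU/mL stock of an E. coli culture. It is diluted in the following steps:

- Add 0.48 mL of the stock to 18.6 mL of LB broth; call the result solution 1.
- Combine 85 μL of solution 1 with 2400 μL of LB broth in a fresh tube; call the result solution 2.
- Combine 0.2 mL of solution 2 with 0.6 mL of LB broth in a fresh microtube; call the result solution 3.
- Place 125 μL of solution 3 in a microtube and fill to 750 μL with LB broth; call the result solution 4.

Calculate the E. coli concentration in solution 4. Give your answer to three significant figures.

Step 1: 0.48 mL + 18.6 mL = 19.08 mL total → factor 19.08/0.48 = 39.75
Step 2: 85 μL + 2400 μL = 2485 μL total → factor 2485/85 = 29.235
Step 3: 0.2 mL + 0.6 mL = 0.8 mL total → factor 0.8/0.2 = 4
Step 4: 125 μL brought to 750 μL → factor 750/125 = 6
Dilution factor through solution 4 = 39.75 × 29.235 × 4 × 6 = 27890
[solution 4] = 1.50 × 10^8 CFU/mL / 27890 = 5.38 × 10^3 CFU/mL

5.38 × 10^3 CFU/mL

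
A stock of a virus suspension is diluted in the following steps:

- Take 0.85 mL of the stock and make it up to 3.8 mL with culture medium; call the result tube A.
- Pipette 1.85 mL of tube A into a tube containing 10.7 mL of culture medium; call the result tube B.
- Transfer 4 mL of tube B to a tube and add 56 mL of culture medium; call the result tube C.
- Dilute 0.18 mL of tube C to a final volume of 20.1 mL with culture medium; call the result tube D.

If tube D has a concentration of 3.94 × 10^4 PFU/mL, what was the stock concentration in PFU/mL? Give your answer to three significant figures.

2.00 × 10^9 PFU/mL

Step 1: 0.85 mL brought to 3.8 mL → factor 3.8/0.85 = 4.4706
Step 2: 1.85 mL + 10.7 mL = 12.55 mL total → factor 12.55/1.85 = 6.7838
Step 3: 4 mL + 56 mL = 60 mL total → factor 60/4 = 15
Step 4: 0.18 mL brought to 20.1 mL → factor 20.1/0.18 = 111.67
Overall dilution factor = 4.4706 × 6.7838 × 15 × 111.67 = 50799
Stock = 3.94 × 10^4 PFU/mL × 50799 = 2.00 × 10^9 PFU/mL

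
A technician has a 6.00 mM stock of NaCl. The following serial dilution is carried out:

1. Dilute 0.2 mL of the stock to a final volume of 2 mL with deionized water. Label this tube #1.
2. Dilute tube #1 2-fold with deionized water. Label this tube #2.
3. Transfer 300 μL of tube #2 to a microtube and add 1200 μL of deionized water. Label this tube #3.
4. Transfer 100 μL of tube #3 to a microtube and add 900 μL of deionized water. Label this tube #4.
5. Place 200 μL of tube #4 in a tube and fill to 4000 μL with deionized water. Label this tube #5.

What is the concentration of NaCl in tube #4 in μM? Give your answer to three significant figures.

6.00 μM

Step 1: 0.2 mL brought to 2 mL → factor 2/0.2 = 10
Step 2: 2-fold → factor 2
Step 3: 300 μL + 1200 μL = 1500 μL total → factor 1500/300 = 5
Step 4: 100 μL + 900 μL = 1000 μL total → factor 1000/100 = 10
Dilution factor through tube #4 = 10 × 2 × 5 × 10 = 1000
[tube #4] = 6.00 mM / 1000 = 0.006000 mM = 6.00 μM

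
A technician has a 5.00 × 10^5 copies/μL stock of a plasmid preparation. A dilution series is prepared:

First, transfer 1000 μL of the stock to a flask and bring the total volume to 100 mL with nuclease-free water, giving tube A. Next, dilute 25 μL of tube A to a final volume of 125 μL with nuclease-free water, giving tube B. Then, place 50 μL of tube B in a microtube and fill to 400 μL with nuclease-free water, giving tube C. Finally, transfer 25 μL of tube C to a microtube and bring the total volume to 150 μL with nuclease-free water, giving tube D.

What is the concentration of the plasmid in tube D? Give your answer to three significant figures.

20.8 copies/μL

Step 1: 1000 μL brought to 100 mL → factor 1 × 10^5/1000 = 100
Step 2: 25 μL brought to 125 μL → factor 125/25 = 5
Step 3: 50 μL brought to 400 μL → factor 400/50 = 8
Step 4: 25 μL brought to 150 μL → factor 150/25 = 6
Overall dilution factor = 100 × 5 × 8 × 6 = 24000
Final = 5.00 × 10^5 copies/μL / 24000 = 20.8 copies/μL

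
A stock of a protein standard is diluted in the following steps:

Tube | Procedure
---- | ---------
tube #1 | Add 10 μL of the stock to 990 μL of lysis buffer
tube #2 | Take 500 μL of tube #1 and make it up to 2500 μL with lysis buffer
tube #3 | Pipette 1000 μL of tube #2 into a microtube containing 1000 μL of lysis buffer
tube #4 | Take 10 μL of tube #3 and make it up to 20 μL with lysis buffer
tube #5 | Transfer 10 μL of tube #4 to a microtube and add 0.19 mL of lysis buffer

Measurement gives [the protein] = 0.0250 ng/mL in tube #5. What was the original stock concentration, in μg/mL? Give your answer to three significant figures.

1.00 μg/mL

Step 1: 10 μL + 990 μL = 1000 μL total → factor 1000/10 = 100
Step 2: 500 μL brought to 2500 μL → factor 2500/500 = 5
Step 3: 1000 μL + 1000 μL = 2000 μL total → factor 2000/1000 = 2
Step 4: 10 μL brought to 20 μL → factor 20/10 = 2
Step 5: 10 μL + 0.19 mL = 200 μL total → factor 200/10 = 20
Overall dilution factor = 100 × 5 × 2 × 2 × 20 = 40000
Stock = 0.0250 ng/mL × 40000 = 1000 ng/mL = 1.00 μg/mL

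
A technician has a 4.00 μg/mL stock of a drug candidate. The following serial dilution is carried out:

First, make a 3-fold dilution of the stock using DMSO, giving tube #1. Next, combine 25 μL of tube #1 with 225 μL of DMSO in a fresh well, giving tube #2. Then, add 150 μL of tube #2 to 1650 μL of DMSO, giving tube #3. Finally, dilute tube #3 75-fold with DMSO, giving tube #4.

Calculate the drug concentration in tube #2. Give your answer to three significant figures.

Step 1: 3-fold → factor 3
Step 2: 25 μL + 225 μL = 250 μL total → factor 250/25 = 10
Dilution factor through tube #2 = 3 × 10 = 30
[tube #2] = 4.00 μg/mL / 30 = 0.133 μg/mL

0.133 μg/mL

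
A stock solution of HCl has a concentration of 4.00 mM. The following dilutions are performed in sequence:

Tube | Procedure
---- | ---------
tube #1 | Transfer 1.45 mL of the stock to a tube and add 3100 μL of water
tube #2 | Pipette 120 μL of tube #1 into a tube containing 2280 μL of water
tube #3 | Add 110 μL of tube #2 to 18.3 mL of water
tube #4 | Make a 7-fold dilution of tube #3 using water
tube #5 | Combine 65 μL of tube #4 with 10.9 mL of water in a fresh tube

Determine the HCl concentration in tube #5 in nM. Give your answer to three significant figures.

Step 1: 1.45 mL + 3100 μL = 4.55 mL total → factor 4.55/1.45 = 3.1379
Step 2: 120 μL + 2280 μL = 2400 μL total → factor 2400/120 = 20
Step 3: 110 μL + 18.3 mL = 18410 μL total → factor 18410/110 = 167.36
Step 4: 7-fold → factor 7
Step 5: 65 μL + 10.9 mL = 10965 μL total → factor 10965/65 = 168.69
Overall dilution factor = 3.1379 × 20 × 167.36 × 7 × 168.69 = 1.2403 × 10^7
Final = 4.00 mM / 1.2403 × 10^7 = 3.225 × 10^-7 mM = 0.323 nM

0.323 nM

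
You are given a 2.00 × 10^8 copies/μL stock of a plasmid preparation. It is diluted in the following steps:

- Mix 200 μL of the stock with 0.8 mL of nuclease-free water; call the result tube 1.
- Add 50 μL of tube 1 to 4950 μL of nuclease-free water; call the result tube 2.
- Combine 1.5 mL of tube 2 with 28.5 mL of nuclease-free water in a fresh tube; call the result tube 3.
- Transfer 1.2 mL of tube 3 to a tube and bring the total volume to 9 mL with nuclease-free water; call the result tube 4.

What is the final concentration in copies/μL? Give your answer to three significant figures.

Step 1: 200 μL + 0.8 mL = 1000 μL total → factor 1000/200 = 5
Step 2: 50 μL + 4950 μL = 5000 μL total → factor 5000/50 = 100
Step 3: 1.5 mL + 28.5 mL = 30 mL total → factor 30/1.5 = 20
Step 4: 1.2 mL brought to 9 mL → factor 9/1.2 = 7.5
Overall dilution factor = 5 × 100 × 20 × 7.5 = 75000
Final = 2.00 × 10^8 copies/μL / 75000 = 2.67 × 10^3 copies/μL

2.67 × 10^3 copies/μL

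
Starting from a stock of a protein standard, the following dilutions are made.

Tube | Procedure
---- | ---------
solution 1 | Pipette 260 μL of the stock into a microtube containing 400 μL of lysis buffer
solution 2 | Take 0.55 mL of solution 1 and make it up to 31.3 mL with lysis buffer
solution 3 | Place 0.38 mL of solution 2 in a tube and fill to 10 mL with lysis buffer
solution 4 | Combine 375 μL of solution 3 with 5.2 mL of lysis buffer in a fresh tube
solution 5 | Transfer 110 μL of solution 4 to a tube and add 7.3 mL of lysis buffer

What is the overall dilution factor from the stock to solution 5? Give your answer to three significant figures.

3.81 × 10^6

Step 1: 260 μL + 400 μL = 660 μL total → factor 660/260 = 2.5385
Step 2: 0.55 mL brought to 31.3 mL → factor 31.3/0.55 = 56.909
Step 3: 0.38 mL brought to 10 mL → factor 10/0.38 = 26.316
Step 4: 375 μL + 5.2 mL = 5575 μL total → factor 5575/375 = 14.867
Step 5: 110 μL + 7.3 mL = 7410 μL total → factor 7410/110 = 67.364
Overall dilution factor = 2.5385 × 56.909 × 26.316 × 14.867 × 67.364 = 3.8072 × 10^6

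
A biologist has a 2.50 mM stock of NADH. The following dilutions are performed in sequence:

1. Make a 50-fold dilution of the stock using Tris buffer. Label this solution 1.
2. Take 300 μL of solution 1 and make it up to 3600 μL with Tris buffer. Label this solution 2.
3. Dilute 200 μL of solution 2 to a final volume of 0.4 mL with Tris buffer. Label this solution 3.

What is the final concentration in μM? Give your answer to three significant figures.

2.08 μM

Step 1: 50-fold → factor 50
Step 2: 300 μL brought to 3600 μL → factor 3600/300 = 12
Step 3: 200 μL brought to 0.4 mL → factor 400/200 = 2
Overall dilution factor = 50 × 12 × 2 = 1200
Final = 2.50 mM / 1200 = 0.002083 mM = 2.08 μM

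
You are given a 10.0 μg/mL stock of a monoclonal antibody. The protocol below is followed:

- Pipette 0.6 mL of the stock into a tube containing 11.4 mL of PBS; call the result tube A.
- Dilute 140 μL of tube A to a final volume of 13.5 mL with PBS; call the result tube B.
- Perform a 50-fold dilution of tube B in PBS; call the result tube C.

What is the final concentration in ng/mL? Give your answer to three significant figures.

0.104 ng/mL

Step 1: 0.6 mL + 11.4 mL = 12 mL total → factor 12/0.6 = 20
Step 2: 140 μL brought to 13.5 mL → factor 13500/140 = 96.429
Step 3: 50-fold → factor 50
Overall dilution factor = 20 × 96.429 × 50 = 96429
Final = 10.0 μg/mL / 96429 = 0.0001037 μg/mL = 0.104 ng/mL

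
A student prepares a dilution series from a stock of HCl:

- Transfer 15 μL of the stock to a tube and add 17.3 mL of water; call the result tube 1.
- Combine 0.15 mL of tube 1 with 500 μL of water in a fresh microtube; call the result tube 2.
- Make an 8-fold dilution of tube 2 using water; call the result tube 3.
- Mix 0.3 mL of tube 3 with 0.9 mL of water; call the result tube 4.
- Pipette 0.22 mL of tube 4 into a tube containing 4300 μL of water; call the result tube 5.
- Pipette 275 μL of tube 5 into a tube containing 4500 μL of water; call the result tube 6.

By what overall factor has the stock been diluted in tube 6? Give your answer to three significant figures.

Step 1: 15 μL + 17.3 mL = 17315 μL total → factor 17315/15 = 1154.3
Step 2: 0.15 mL + 500 μL = 0.65 mL total → factor 0.65/0.15 = 4.3333
Step 3: 8-fold → factor 8
Step 4: 0.3 mL + 0.9 mL = 1.2 mL total → factor 1.2/0.3 = 4
Step 5: 0.22 mL + 4300 μL = 4.52 mL total → factor 4.52/0.22 = 20.545
Step 6: 275 μL + 4500 μL = 4775 μL total → factor 4775/275 = 17.364
Overall dilution factor = 1154.3 × 4.3333 × 8 × 4 × 20.545 × 17.364 = 5.7103 × 10^7

5.71 × 10^7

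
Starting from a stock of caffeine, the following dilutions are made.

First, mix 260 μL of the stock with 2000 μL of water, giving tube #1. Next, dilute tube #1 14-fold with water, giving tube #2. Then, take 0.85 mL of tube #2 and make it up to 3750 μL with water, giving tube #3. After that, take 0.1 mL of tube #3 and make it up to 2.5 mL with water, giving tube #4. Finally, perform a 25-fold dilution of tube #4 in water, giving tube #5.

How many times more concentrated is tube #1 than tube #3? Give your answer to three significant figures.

61.8

Step 1: 260 μL + 2000 μL = 2260 μL total → factor 2260/260 = 8.6923
Step 2: 14-fold → factor 14
Step 3: 0.85 mL brought to 3750 μL → factor 3.75/0.85 = 4.4118
Dilution factor to tube #1 = 8.6923; to tube #3 = 536.88
[tube #1]/[tube #3] = (factor to tube #3)/(factor to tube #1) = 536.88/8.6923 = 61.8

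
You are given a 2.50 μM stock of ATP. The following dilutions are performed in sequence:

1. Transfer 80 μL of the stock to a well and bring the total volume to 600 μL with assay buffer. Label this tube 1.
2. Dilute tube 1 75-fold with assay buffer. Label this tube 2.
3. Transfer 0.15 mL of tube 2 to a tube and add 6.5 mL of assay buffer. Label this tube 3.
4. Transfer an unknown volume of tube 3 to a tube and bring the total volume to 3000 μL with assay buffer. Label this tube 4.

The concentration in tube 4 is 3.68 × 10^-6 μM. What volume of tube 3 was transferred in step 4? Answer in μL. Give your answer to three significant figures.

110 μL

Step 1: 80 μL brought to 600 μL → factor 600/80 = 7.5
Step 2: 75-fold → factor 75
Step 3: 0.15 mL + 6.5 mL = 6.65 mL total → factor 6.65/0.15 = 44.333
Step 4: v brought to 3000 μL → factor = 3000 μL/v
Product of known-step factors = 24938
Overall factor = 2.50 μM / (3.68 × 10^-6 μM) = 6.7935 × 10^5
Step-4 factor = 6.7935 × 10^5 / 24938 = 27.242
v = 3000 μL / 27.242 = 110 μL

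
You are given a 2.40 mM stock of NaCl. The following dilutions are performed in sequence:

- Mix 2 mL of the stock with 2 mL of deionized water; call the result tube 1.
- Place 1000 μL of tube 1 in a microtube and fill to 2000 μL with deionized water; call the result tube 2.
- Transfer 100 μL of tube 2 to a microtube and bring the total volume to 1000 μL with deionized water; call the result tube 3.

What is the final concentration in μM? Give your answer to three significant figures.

60.0 μM

Step 1: 2 mL + 2 mL = 4 mL total → factor 4/2 = 2
Step 2: 1000 μL brought to 2000 μL → factor 2000/1000 = 2
Step 3: 100 μL brought to 1000 μL → factor 1000/100 = 10
Overall dilution factor = 2 × 2 × 10 = 40
Final = 2.40 mM / 40 = 0.06000 mM = 60.0 μM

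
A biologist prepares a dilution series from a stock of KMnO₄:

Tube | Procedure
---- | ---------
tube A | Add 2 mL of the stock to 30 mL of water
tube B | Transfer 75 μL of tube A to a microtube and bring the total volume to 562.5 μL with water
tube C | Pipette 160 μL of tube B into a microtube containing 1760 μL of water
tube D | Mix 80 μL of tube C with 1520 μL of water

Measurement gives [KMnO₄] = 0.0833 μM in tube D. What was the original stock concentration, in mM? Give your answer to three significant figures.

2.40 mM

Step 1: 2 mL + 30 mL = 32 mL total → factor 32/2 = 16
Step 2: 75 μL brought to 562.5 μL → factor 562.5/75 = 7.5
Step 3: 160 μL + 1760 μL = 1920 μL total → factor 1920/160 = 12
Step 4: 80 μL + 1520 μL = 1600 μL total → factor 1600/80 = 20
Overall dilution factor = 16 × 7.5 × 12 × 20 = 28800
Stock = 0.0833 μM × 28800 = 2399 μM = 2.40 mM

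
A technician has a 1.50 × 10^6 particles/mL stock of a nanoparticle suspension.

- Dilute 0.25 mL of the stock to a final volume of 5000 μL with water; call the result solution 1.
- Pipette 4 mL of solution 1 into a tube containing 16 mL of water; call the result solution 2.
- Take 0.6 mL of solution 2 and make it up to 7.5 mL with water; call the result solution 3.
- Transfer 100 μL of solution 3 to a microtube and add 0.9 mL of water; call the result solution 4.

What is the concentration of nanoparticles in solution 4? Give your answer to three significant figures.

120 particles/mL

Step 1: 0.25 mL brought to 5000 μL → factor 5/0.25 = 20
Step 2: 4 mL + 16 mL = 20 mL total → factor 20/4 = 5
Step 3: 0.6 mL brought to 7.5 mL → factor 7.5/0.6 = 12.5
Step 4: 100 μL + 0.9 mL = 1000 μL total → factor 1000/100 = 10
Overall dilution factor = 20 × 5 × 12.5 × 10 = 12500
Final = 1.50 × 10^6 particles/mL / 12500 = 120 particles/mL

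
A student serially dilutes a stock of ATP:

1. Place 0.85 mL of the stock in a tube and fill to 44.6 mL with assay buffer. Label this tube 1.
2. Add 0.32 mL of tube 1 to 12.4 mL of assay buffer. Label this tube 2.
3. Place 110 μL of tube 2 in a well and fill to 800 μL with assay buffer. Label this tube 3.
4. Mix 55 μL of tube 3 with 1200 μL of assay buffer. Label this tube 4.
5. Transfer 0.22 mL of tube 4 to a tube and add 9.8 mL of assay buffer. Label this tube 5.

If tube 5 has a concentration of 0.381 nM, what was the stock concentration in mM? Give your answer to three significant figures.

6.01 mM

Step 1: 0.85 mL brought to 44.6 mL → factor 44.6/0.85 = 52.471
Step 2: 0.32 mL + 12.4 mL = 12.72 mL total → factor 12.72/0.32 = 39.75
Step 3: 110 μL brought to 800 μL → factor 800/110 = 7.2727
Step 4: 55 μL + 1200 μL = 1255 μL total → factor 1255/55 = 22.818
Step 5: 0.22 mL + 9.8 mL = 10.02 mL total → factor 10.02/0.22 = 45.545
Overall dilution factor = 52.471 × 39.75 × 7.2727 × 22.818 × 45.545 = 1.5764 × 10^7
Stock = 0.381 nM × 1.5764 × 10^7 = 6.006 × 10^6 nM = 6.01 mM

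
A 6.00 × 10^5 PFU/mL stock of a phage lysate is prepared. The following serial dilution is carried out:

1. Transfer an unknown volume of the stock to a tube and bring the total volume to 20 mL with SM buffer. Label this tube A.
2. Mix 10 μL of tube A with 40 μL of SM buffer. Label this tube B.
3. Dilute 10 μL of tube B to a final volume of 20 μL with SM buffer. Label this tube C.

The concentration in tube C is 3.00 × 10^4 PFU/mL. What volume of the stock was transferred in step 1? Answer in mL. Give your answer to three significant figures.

10.0 mL

Step 1: v brought to 20 mL → factor = 20 mL/v
Step 2: 10 μL + 40 μL = 50 μL total → factor 50/10 = 5
Step 3: 10 μL brought to 20 μL → factor 20/10 = 2
Product of known-step factors = 10
Overall factor = 6.00 × 10^5 PFU/mL / (3.00 × 10^4 PFU/mL) = 20
Step-1 factor = 20 / 10 = 2
v = 20 mL / 2 = 10.0 mL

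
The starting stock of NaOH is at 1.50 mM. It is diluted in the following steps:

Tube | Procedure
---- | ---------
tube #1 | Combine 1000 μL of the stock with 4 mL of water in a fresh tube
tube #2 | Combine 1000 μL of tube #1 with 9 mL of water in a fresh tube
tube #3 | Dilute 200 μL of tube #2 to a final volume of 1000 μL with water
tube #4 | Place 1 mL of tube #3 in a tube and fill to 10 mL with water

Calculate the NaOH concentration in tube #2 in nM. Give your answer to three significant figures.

Step 1: 1000 μL + 4 mL = 5000 μL total → factor 5000/1000 = 5
Step 2: 1000 μL + 9 mL = 10000 μL total → factor 10000/1000 = 10
Dilution factor through tube #2 = 5 × 10 = 50
[tube #2] = 1.50 mM / 50 = 0.03000 mM = 3.00 × 10^4 nM

3.00 × 10^4 nM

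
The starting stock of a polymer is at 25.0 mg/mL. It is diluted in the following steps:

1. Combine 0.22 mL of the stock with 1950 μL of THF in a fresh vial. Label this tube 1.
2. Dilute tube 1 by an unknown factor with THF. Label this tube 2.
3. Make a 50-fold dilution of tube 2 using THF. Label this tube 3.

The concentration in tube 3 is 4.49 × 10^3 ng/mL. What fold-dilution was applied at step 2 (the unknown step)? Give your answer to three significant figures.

Step 1: 0.22 mL + 1950 μL = 2.17 mL total → factor 2.17/0.22 = 9.8636
Step 2: unknown factor x
Step 3: 50-fold → factor 50
Product of known-step factors = 493.18
Overall factor = 25.0 mg/mL / (4.49 × 10^3 ng/mL) = 5567.9
x = 5567.9 / 493.18 = 11.3

11.3-fold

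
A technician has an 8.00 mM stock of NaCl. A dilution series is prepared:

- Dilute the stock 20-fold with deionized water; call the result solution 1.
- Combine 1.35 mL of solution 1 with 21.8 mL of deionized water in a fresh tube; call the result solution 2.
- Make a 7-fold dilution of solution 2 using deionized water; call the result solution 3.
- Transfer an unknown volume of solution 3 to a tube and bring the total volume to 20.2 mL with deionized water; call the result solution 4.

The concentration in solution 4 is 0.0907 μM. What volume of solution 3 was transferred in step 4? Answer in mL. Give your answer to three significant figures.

0.550 mL

Step 1: 20-fold → factor 20
Step 2: 1.35 mL + 21.8 mL = 23.15 mL total → factor 23.15/1.35 = 17.148
Step 3: 7-fold → factor 7
Step 4: v brought to 20.2 mL → factor = 20.2 mL/v
Product of known-step factors = 2400.7
Overall factor = 8.00 mM / (0.0907 μM) = 88203
Step-4 factor = 88203 / 2400.7 = 36.74
v = 20.2 mL / 36.74 = 0.550 mL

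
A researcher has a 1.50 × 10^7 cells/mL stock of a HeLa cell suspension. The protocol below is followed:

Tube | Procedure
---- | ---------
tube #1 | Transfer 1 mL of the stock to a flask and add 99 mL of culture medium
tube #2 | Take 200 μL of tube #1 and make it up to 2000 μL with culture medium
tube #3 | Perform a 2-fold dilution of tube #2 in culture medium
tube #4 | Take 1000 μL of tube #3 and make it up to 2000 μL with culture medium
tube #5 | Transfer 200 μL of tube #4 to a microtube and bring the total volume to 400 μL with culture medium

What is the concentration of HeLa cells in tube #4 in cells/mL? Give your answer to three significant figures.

3.75 × 10^3 cells/mL

Step 1: 1 mL + 99 mL = 100 mL total → factor 100/1 = 100
Step 2: 200 μL brought to 2000 μL → factor 2000/200 = 10
Step 3: 2-fold → factor 2
Step 4: 1000 μL brought to 2000 μL → factor 2000/1000 = 2
Dilution factor through tube #4 = 100 × 10 × 2 × 2 = 4000
[tube #4] = 1.50 × 10^7 cells/mL / 4000 = 3.75 × 10^3 cells/mL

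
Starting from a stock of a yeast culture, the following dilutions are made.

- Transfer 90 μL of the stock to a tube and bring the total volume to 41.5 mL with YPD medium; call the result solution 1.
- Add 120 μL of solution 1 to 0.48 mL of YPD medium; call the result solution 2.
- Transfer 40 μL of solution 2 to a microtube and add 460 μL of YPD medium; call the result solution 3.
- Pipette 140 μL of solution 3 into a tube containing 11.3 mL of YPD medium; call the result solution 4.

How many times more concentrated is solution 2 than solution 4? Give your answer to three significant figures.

1.02 × 10^3

Step 1: 90 μL brought to 41.5 mL → factor 41500/90 = 461.11
Step 2: 120 μL + 0.48 mL = 600 μL total → factor 600/120 = 5
Step 3: 40 μL + 460 μL = 500 μL total → factor 500/40 = 12.5
Step 4: 140 μL + 11.3 mL = 11440 μL total → factor 11440/140 = 81.714
Dilution factor to solution 2 = 2305.6; to solution 4 = 2.355 × 10^6
[solution 2]/[solution 4] = (factor to solution 4)/(factor to solution 2) = 2.355 × 10^6/2305.6 = 1.02 × 10^3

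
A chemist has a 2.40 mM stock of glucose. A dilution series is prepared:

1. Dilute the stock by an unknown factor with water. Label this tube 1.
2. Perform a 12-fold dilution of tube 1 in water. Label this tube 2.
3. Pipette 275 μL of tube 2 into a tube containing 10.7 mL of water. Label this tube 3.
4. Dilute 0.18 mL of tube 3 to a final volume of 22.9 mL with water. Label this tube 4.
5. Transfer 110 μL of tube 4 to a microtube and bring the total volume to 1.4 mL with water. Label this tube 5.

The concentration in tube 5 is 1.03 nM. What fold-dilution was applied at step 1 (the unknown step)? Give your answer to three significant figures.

3.00-fold

Step 1: unknown factor x
Step 2: 12-fold → factor 12
Step 3: 275 μL + 10.7 mL = 10975 μL total → factor 10975/275 = 39.909
Step 4: 0.18 mL brought to 22.9 mL → factor 22.9/0.18 = 127.22
Step 5: 110 μL brought to 1.4 mL → factor 1400/110 = 12.727
Product of known-step factors = 7.7545 × 10^5
Overall factor = 2.40 mM / (1.03 nM) = 2.3301 × 10^6
x = 2.3301 × 10^6 / 7.7545 × 10^5 = 3.00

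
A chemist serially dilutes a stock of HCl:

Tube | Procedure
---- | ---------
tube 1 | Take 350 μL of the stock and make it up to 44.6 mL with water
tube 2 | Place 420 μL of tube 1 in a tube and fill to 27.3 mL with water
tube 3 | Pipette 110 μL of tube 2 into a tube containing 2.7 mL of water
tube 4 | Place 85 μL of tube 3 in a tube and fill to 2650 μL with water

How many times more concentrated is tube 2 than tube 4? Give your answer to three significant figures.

796

Step 1: 350 μL brought to 44.6 mL → factor 44600/350 = 127.43
Step 2: 420 μL brought to 27.3 mL → factor 27300/420 = 65
Step 3: 110 μL + 2.7 mL = 2810 μL total → factor 2810/110 = 25.545
Step 4: 85 μL brought to 2650 μL → factor 2650/85 = 31.176
Dilution factor to tube 2 = 8282.9; to tube 4 = 6.5966 × 10^6
[tube 2]/[tube 4] = (factor to tube 4)/(factor to tube 2) = 6.5966 × 10^6/8282.9 = 796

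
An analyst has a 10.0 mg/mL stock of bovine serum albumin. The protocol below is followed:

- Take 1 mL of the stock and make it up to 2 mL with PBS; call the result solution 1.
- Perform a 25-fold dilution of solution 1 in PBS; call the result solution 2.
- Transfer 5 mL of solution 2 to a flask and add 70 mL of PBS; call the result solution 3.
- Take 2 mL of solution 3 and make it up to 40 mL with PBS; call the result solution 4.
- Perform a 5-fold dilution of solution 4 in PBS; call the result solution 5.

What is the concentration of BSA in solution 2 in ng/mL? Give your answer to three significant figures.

Step 1: 1 mL brought to 2 mL → factor 2/1 = 2
Step 2: 25-fold → factor 25
Dilution factor through solution 2 = 2 × 25 = 50
[solution 2] = 10.0 mg/mL / 50 = 0.2000 mg/mL = 2.00 × 10^5 ng/mL

2.00 × 10^5 ng/mL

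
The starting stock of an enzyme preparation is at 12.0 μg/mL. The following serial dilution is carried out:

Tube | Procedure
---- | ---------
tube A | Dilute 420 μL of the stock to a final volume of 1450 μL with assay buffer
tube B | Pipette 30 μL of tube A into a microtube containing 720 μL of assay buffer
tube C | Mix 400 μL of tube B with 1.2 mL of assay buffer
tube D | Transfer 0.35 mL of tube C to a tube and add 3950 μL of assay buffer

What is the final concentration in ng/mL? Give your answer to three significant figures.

Step 1: 420 μL brought to 1450 μL → factor 1450/420 = 3.4524
Step 2: 30 μL + 720 μL = 750 μL total → factor 750/30 = 25
Step 3: 400 μL + 1.2 mL = 1600 μL total → factor 1600/400 = 4
Step 4: 0.35 mL + 3950 μL = 4.3 mL total → factor 4.3/0.35 = 12.286
Overall dilution factor = 3.4524 × 25 × 4 × 12.286 = 4241.5
Final = 12.0 μg/mL / 4241.5 = 0.002829 μg/mL = 2.83 ng/mL

2.83 ng/mL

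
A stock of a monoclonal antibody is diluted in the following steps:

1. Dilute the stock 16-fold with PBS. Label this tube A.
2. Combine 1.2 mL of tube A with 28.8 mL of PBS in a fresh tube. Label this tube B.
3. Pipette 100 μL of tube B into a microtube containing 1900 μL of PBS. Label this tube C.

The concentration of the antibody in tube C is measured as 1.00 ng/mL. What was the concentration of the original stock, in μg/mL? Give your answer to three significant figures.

Step 1: 16-fold → factor 16
Step 2: 1.2 mL + 28.8 mL = 30 mL total → factor 30/1.2 = 25
Step 3: 100 μL + 1900 μL = 2000 μL total → factor 2000/100 = 20
Overall dilution factor = 16 × 25 × 20 = 8000
Stock = 1.00 ng/mL × 8000 = 8000 ng/mL = 8.00 μg/mL

8.00 μg/mL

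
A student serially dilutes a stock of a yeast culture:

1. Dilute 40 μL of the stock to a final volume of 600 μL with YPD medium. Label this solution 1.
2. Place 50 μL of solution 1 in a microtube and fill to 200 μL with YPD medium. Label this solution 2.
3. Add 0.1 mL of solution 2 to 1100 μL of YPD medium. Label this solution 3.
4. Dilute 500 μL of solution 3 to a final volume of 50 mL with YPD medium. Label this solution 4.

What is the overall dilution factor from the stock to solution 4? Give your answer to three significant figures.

7.20 × 10^4

Step 1: 40 μL brought to 600 μL → factor 600/40 = 15
Step 2: 50 μL brought to 200 μL → factor 200/50 = 4
Step 3: 0.1 mL + 1100 μL = 1.2 mL total → factor 1.2/0.1 = 12
Step 4: 500 μL brought to 50 mL → factor 50000/500 = 100
Overall dilution factor = 15 × 4 × 12 × 100 = 72000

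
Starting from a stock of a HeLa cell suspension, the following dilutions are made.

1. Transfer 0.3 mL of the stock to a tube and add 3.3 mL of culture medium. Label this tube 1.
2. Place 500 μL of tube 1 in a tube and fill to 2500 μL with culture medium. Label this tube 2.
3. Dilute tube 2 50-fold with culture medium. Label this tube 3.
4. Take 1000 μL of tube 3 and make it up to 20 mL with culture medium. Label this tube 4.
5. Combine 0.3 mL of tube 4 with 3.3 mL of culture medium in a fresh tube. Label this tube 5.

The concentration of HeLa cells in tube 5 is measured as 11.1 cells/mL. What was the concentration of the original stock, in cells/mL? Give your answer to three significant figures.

Step 1: 0.3 mL + 3.3 mL = 3.6 mL total → factor 3.6/0.3 = 12
Step 2: 500 μL brought to 2500 μL → factor 2500/500 = 5
Step 3: 50-fold → factor 50
Step 4: 1000 μL brought to 20 mL → factor 20000/1000 = 20
Step 5: 0.3 mL + 3.3 mL = 3.6 mL total → factor 3.6/0.3 = 12
Overall dilution factor = 12 × 5 × 50 × 20 × 12 = 7.2 × 10^5
Stock = 11.1 cells/mL × 7.2 × 10^5 = 7.99 × 10^6 cells/mL

7.99 × 10^6 cells/mL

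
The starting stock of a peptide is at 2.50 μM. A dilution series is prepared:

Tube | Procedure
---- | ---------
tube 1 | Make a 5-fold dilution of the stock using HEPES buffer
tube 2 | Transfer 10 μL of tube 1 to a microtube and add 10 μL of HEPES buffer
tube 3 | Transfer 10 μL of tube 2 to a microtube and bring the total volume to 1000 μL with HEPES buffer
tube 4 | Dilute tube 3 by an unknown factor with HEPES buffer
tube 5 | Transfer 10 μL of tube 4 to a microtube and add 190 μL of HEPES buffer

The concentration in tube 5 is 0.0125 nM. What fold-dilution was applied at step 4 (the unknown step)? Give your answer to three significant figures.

Step 1: 5-fold → factor 5
Step 2: 10 μL + 10 μL = 20 μL total → factor 20/10 = 2
Step 3: 10 μL brought to 1000 μL → factor 1000/10 = 100
Step 4: unknown factor x
Step 5: 10 μL + 190 μL = 200 μL total → factor 200/10 = 20
Product of known-step factors = 20000
Overall factor = 2.50 μM / (0.0125 nM) = 2 × 10^5
x = 2 × 10^5 / 20000 = 10.0

10.0-fold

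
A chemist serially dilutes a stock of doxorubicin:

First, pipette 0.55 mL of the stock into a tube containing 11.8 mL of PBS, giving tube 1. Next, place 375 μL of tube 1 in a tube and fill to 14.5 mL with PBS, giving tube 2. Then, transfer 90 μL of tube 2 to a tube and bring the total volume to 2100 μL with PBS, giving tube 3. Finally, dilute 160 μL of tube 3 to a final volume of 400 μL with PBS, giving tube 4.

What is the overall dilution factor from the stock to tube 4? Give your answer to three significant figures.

Step 1: 0.55 mL + 11.8 mL = 12.35 mL total → factor 12.35/0.55 = 22.455
Step 2: 375 μL brought to 14.5 mL → factor 14500/375 = 38.667
Step 3: 90 μL brought to 2100 μL → factor 2100/90 = 23.333
Step 4: 160 μL brought to 400 μL → factor 400/160 = 2.5
Overall dilution factor = 22.455 × 38.667 × 23.333 × 2.5 = 50647

5.06 × 10^4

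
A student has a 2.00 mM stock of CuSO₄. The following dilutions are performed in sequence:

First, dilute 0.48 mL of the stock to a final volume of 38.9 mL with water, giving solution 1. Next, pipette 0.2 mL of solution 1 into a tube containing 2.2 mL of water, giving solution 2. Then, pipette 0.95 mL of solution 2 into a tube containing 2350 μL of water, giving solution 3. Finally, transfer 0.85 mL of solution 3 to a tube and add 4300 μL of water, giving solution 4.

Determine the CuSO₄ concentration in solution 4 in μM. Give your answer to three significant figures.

0.0977 μM

Step 1: 0.48 mL brought to 38.9 mL → factor 38.9/0.48 = 81.042
Step 2: 0.2 mL + 2.2 mL = 2.4 mL total → factor 2.4/0.2 = 12
Step 3: 0.95 mL + 2350 μL = 3.3 mL total → factor 3.3/0.95 = 3.4737
Step 4: 0.85 mL + 4300 μL = 5.15 mL total → factor 5.15/0.85 = 6.0588
Overall dilution factor = 81.042 × 12 × 3.4737 × 6.0588 = 20468
Final = 2.00 mM / 20468 = 9.772 × 10^-5 mM = 0.0977 μM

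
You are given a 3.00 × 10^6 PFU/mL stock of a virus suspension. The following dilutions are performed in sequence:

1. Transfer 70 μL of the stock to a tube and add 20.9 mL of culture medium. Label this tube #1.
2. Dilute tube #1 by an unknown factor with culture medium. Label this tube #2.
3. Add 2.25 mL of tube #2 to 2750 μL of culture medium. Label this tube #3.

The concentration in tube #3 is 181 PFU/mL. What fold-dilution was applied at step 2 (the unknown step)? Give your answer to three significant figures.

Step 1: 70 μL + 20.9 mL = 20970 μL total → factor 20970/70 = 299.57
Step 2: unknown factor x
Step 3: 2.25 mL + 2750 μL = 5 mL total → factor 5/2.25 = 2.2222
Product of known-step factors = 665.71
Overall factor = 3.00 × 10^6 PFU/mL / (181 PFU/mL) = 16575
x = 16575 / 665.71 = 24.9

24.9-fold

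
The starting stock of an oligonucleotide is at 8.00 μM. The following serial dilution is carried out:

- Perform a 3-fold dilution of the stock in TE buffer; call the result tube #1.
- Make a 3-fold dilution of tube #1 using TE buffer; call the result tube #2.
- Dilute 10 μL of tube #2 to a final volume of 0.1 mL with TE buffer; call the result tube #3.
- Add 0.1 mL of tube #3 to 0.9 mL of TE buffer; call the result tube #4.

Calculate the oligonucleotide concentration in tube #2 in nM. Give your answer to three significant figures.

889 nM

Step 1: 3-fold → factor 3
Step 2: 3-fold → factor 3
Dilution factor through tube #2 = 3 × 3 = 9
[tube #2] = 8.00 μM / 9 = 0.8889 μM = 889 nM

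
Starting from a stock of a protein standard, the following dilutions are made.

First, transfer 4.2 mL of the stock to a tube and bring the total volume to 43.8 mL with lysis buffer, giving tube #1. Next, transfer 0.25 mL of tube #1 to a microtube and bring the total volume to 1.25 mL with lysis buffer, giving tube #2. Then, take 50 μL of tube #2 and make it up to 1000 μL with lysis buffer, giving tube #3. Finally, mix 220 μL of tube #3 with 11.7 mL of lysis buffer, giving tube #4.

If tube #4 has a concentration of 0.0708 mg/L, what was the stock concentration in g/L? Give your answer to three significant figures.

4.00 g/L

Step 1: 4.2 mL brought to 43.8 mL → factor 43.8/4.2 = 10.429
Step 2: 0.25 mL brought to 1.25 mL → factor 1.25/0.25 = 5
Step 3: 50 μL brought to 1000 μL → factor 1000/50 = 20
Step 4: 220 μL + 11.7 mL = 11920 μL total → factor 11920/220 = 54.182
Overall dilution factor = 10.429 × 5 × 20 × 54.182 = 56504
Stock = 0.0708 mg/L × 56504 = 4000 mg/L = 4.00 g/L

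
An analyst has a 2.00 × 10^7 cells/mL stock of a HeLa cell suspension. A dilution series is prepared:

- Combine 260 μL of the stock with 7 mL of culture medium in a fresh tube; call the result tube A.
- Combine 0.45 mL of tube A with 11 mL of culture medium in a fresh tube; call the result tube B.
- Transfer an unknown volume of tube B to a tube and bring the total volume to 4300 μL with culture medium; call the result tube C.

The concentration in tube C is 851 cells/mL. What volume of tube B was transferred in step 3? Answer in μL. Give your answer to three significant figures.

Step 1: 260 μL + 7 mL = 7260 μL total → factor 7260/260 = 27.923
Step 2: 0.45 mL + 11 mL = 11.45 mL total → factor 11.45/0.45 = 25.444
Step 3: v brought to 4300 μL → factor = 4300 μL/v
Product of known-step factors = 710.49
Overall factor = 2.00 × 10^7 cells/mL / (851 cells/mL) = 23502
Step-3 factor = 23502 / 710.49 = 33.078
v = 4300 μL / 33.078 = 130 μL

130 μL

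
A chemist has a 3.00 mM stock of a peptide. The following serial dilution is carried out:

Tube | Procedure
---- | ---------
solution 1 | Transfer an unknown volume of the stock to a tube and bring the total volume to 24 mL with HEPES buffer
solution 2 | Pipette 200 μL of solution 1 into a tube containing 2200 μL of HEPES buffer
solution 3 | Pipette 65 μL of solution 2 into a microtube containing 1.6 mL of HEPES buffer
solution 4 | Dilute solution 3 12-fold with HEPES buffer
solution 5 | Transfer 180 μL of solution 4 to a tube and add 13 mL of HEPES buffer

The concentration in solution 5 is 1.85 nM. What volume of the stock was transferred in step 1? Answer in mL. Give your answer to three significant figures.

Step 1: v brought to 24 mL → factor = 24 mL/v
Step 2: 200 μL + 2200 μL = 2400 μL total → factor 2400/200 = 12
Step 3: 65 μL + 1.6 mL = 1665 μL total → factor 1665/65 = 25.615
Step 4: 12-fold → factor 12
Step 5: 180 μL + 13 mL = 13180 μL total → factor 13180/180 = 73.222
Product of known-step factors = 2.7009 × 10^5
Overall factor = 3.00 mM / (1.85 nM) = 1.6216 × 10^6
Step-1 factor = 1.6216 × 10^6 / 2.7009 × 10^5 = 6.004
v = 24 mL / 6.004 = 4.00 mL

4.00 mL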